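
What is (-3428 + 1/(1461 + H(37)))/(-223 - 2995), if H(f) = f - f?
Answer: 5008307/4701498 ≈ 1.0653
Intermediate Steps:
H(f) = 0
(-3428 + 1/(1461 + H(37)))/(-223 - 2995) = (-3428 + 1/(1461 + 0))/(-223 - 2995) = (-3428 + 1/1461)/(-3218) = (-3428 + 1/1461)*(-1/3218) = -5008307/1461*(-1/3218) = 5008307/4701498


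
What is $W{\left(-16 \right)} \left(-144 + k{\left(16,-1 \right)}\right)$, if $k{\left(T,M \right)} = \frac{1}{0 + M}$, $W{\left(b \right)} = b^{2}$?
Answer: $-37120$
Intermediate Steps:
$k{\left(T,M \right)} = \frac{1}{M}$
$W{\left(-16 \right)} \left(-144 + k{\left(16,-1 \right)}\right) = \left(-16\right)^{2} \left(-144 + \frac{1}{-1}\right) = 256 \left(-144 - 1\right) = 256 \left(-145\right) = -37120$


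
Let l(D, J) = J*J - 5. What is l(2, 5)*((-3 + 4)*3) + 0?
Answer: 60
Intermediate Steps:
l(D, J) = -5 + J² (l(D, J) = J² - 5 = -5 + J²)
l(2, 5)*((-3 + 4)*3) + 0 = (-5 + 5²)*((-3 + 4)*3) + 0 = (-5 + 25)*(1*3) + 0 = 20*3 + 0 = 60 + 0 = 60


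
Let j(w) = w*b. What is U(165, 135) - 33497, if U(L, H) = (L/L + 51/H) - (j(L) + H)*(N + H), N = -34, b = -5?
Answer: 1628747/45 ≈ 36194.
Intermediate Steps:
j(w) = -5*w (j(w) = w*(-5) = -5*w)
U(L, H) = 1 + 51/H - (-34 + H)*(H - 5*L) (U(L, H) = (L/L + 51/H) - (-5*L + H)*(-34 + H) = (1 + 51/H) - (H - 5*L)*(-34 + H) = (1 + 51/H) - (-34 + H)*(H - 5*L) = 1 + 51/H - (-34 + H)*(H - 5*L))
U(165, 135) - 33497 = (1 - 1*135² - 170*165 + 34*135 + 51/135 + 5*135*165) - 33497 = (1 - 1*18225 - 28050 + 4590 + 51*(1/135) + 111375) - 33497 = (1 - 18225 - 28050 + 4590 + 17/45 + 111375) - 33497 = 3136112/45 - 33497 = 1628747/45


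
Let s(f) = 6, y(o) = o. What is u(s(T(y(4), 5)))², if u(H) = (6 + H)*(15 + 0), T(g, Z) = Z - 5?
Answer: 32400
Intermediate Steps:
T(g, Z) = -5 + Z
u(H) = 90 + 15*H (u(H) = (6 + H)*15 = 90 + 15*H)
u(s(T(y(4), 5)))² = (90 + 15*6)² = (90 + 90)² = 180² = 32400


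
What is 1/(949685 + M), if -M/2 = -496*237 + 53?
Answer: 1/1184683 ≈ 8.4411e-7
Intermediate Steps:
M = 234998 (M = -2*(-496*237 + 53) = -2*(-117552 + 53) = -2*(-117499) = 234998)
1/(949685 + M) = 1/(949685 + 234998) = 1/1184683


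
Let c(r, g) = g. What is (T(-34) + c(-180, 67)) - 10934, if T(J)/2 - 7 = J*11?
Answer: -11601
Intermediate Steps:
T(J) = 14 + 22*J (T(J) = 14 + 2*(J*11) = 14 + 2*(11*J) = 14 + 22*J)
(T(-34) + c(-180, 67)) - 10934 = ((14 + 22*(-34)) + 67) - 10934 = ((14 - 748) + 67) - 10934 = (-734 + 67) - 10934 = -667 - 10934 = -11601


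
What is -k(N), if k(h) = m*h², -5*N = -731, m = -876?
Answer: 468100236/25 ≈ 1.8724e+7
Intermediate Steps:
N = 731/5 (N = -⅕*(-731) = 731/5 ≈ 146.20)
k(h) = -876*h²
-k(N) = -(-876)*(731/5)² = -(-876)*534361/25 = -1*(-468100236/25) = 468100236/25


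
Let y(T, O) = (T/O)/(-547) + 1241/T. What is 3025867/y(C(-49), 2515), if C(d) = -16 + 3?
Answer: -54115104696055/1707249736 ≈ -31697.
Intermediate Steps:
C(d) = -13
y(T, O) = 1241/T - T/(547*O) (y(T, O) = (T/O)*(-1/547) + 1241/T = -T/(547*O) + 1241/T = 1241/T - T/(547*O))
3025867/y(C(-49), 2515) = 3025867/(1241/(-13) - 1/547*(-13)/2515) = 3025867/(1241*(-1/13) - 1/547*(-13)*1/2515) = 3025867/(-1241/13 + 13/1375705) = 3025867/(-1707249736/17884165) = 3025867*(-17884165/1707249736) = -54115104696055/1707249736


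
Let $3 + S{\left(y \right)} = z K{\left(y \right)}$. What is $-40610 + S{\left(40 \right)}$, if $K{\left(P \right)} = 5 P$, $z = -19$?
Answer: $-44413$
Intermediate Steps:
$S{\left(y \right)} = -3 - 95 y$ ($S{\left(y \right)} = -3 - 19 \cdot 5 y = -3 - 95 y$)
$-40610 + S{\left(40 \right)} = -40610 - 3803 = -44413$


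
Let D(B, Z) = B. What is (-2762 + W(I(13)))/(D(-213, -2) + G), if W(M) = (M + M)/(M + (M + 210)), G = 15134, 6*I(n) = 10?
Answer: -176767/954944 ≈ -0.18511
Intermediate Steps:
I(n) = 5/3 (I(n) = (1/6)*10 = 5/3)
W(M) = 2*M/(210 + 2*M) (W(M) = (2*M)/(M + (210 + M)) = (2*M)/(210 + 2*M) = 2*M/(210 + 2*M))
(-2762 + W(I(13)))/(D(-213, -2) + G) = (-2762 + 5/(3*(105 + 5/3)))/(-213 + 15134) = (-2762 + 5/(3*(320/3)))/14921 = (-2762 + (5/3)*(3/320))*(1/14921) = (-2762 + 1/64)*(1/14921) = -176767/64*1/14921 = -176767/954944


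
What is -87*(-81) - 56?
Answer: 6991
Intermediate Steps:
-87*(-81) - 56 = 7047 - 56 = 6991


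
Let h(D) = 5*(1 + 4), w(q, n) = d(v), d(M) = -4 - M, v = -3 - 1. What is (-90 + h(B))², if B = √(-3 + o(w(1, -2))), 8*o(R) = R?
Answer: 4225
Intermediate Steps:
v = -4
w(q, n) = 0 (w(q, n) = -4 - 1*(-4) = -4 + 4 = 0)
o(R) = R/8
B = I*√3 (B = √(-3 + (⅛)*0) = √(-3 + 0) = √(-3) = I*√3 ≈ 1.732*I)
h(D) = 25 (h(D) = 5*5 = 25)
(-90 + h(B))² = (-90 + 25)² = (-65)² = 4225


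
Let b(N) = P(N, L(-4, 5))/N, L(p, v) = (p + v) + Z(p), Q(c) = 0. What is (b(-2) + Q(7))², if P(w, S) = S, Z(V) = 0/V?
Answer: ¼ ≈ 0.25000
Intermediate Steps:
Z(V) = 0
L(p, v) = p + v (L(p, v) = (p + v) + 0 = p + v)
b(N) = 1/N (b(N) = (-4 + 5)/N = 1/N)
(b(-2) + Q(7))² = (1/(-2) + 0)² = (-½ + 0)² = (-½)² = ¼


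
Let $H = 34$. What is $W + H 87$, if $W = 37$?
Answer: $2995$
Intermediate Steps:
$W + H 87 = 37 + 34 \cdot 87 = 37 + 2958 = 2995$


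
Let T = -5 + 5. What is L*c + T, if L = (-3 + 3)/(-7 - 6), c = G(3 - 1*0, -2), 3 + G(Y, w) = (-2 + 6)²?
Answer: 0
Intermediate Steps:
G(Y, w) = 13 (G(Y, w) = -3 + (-2 + 6)² = -3 + 4² = -3 + 16 = 13)
c = 13
L = 0 (L = 0/(-13) = 0*(-1/13) = 0)
T = 0
L*c + T = 0*13 + 0 = 0 + 0 = 0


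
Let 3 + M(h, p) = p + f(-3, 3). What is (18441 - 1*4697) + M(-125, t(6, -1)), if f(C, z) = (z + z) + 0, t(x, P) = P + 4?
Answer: 13750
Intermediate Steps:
t(x, P) = 4 + P
f(C, z) = 2*z (f(C, z) = 2*z + 0 = 2*z)
M(h, p) = 3 + p (M(h, p) = -3 + (p + 2*3) = -3 + (p + 6) = -3 + (6 + p) = 3 + p)
(18441 - 1*4697) + M(-125, t(6, -1)) = (18441 - 1*4697) + (3 + (4 - 1)) = (18441 - 4697) + (3 + 3) = 13744 + 6 = 13750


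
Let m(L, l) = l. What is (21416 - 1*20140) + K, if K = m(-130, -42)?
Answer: 1234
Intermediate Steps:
K = -42
(21416 - 1*20140) + K = (21416 - 1*20140) - 42 = (21416 - 20140) - 42 = 1276 - 42 = 1234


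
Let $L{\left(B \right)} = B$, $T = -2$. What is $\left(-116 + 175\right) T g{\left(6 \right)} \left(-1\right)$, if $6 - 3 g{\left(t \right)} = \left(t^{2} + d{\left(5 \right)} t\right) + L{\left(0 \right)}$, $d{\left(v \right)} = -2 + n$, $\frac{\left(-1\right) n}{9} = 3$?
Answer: $5664$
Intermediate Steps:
$n = -27$ ($n = \left(-9\right) 3 = -27$)
$d{\left(v \right)} = -29$ ($d{\left(v \right)} = -2 - 27 = -29$)
$g{\left(t \right)} = 2 - \frac{t^{2}}{3} + \frac{29 t}{3}$ ($g{\left(t \right)} = 2 - \frac{\left(t^{2} - 29 t\right) + 0}{3} = 2 - \frac{t^{2} - 29 t}{3} = 2 - \left(- \frac{29 t}{3} + \frac{t^{2}}{3}\right) = 2 - \frac{t^{2}}{3} + \frac{29 t}{3}$)
$\left(-116 + 175\right) T g{\left(6 \right)} \left(-1\right) = \left(-116 + 175\right) - 2 \left(2 - \frac{6^{2}}{3} + \frac{29}{3} \cdot 6\right) \left(-1\right) = 59 - 2 \left(2 - 12 + 58\right) \left(-1\right) = 59 \left(-2\right) 48 \left(-1\right) = 59 \left(\left(-96\right) \left(-1\right)\right) = 59 \cdot 96 = 5664$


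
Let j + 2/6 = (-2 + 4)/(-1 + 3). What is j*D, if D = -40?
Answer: -80/3 ≈ -26.667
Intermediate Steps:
j = ⅔ (j = -⅓ + (-2 + 4)/(-1 + 3) = -⅓ + 2/2 = -⅓ + 2*(½) = -⅓ + 1 = ⅔ ≈ 0.66667)
j*D = (⅔)*(-40) = -80/3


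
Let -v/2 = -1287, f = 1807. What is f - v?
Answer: -767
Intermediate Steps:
v = 2574 (v = -2*(-1287) = 2574)
f - v = 1807 - 1*2574 = 1807 - 2574 = -767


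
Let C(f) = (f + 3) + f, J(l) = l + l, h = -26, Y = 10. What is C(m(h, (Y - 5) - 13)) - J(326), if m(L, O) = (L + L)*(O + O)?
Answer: 1015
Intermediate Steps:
m(L, O) = 4*L*O (m(L, O) = (2*L)*(2*O) = 4*L*O)
J(l) = 2*l
C(f) = 3 + 2*f (C(f) = (3 + f) + f = 3 + 2*f)
C(m(h, (Y - 5) - 13)) - J(326) = (3 + 2*(4*(-26)*((10 - 5) - 13))) - 2*326 = (3 + 2*(4*(-26)*(5 - 13))) - 1*652 = (3 + 2*(4*(-26)*(-8))) - 652 = (3 + 2*832) - 652 = (3 + 1664) - 652 = 1667 - 652 = 1015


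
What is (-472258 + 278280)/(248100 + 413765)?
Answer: -193978/661865 ≈ -0.29308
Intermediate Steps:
(-472258 + 278280)/(248100 + 413765) = -193978/661865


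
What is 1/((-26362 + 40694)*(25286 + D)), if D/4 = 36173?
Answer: 1/2436124696 ≈ 4.1049e-10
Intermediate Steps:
D = 144692 (D = 4*36173 = 144692)
1/((-26362 + 40694)*(25286 + D)) = 1/((-26362 + 40694)*(25286 + 144692)) = 1/(14332*169978) = 1/2436124696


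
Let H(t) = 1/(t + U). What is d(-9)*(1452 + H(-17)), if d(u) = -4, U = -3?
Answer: -29039/5 ≈ -5807.8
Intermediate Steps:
H(t) = 1/(-3 + t) (H(t) = 1/(t - 3) = 1/(-3 + t))
d(-9)*(1452 + H(-17)) = -4*(1452 + 1/(-3 - 17)) = -4*(1452 + 1/(-20)) = -4*(1452 - 1/20) = -4*29039/20 = -29039/5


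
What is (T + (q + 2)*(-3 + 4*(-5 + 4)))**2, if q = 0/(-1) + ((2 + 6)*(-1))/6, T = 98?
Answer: 78400/9 ≈ 8711.1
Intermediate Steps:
q = -4/3 (q = 0*(-1) + (8*(-1))*(1/6) = 0 - 8*1/6 = 0 - 4/3 = -4/3 ≈ -1.3333)
(T + (q + 2)*(-3 + 4*(-5 + 4)))**2 = (98 + (-4/3 + 2)*(-3 + 4*(-5 + 4)))**2 = (98 + 2*(-3 + 4*(-1))/3)**2 = (98 + 2*(-3 - 4)/3)**2 = (98 + (2/3)*(-7))**2 = (98 - 14/3)**2 = (280/3)**2 = 78400/9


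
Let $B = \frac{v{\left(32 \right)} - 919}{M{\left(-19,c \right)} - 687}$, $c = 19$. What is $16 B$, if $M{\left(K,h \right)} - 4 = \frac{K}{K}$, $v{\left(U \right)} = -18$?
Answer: $\frac{7496}{341} \approx 21.982$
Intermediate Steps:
$M{\left(K,h \right)} = 5$ ($M{\left(K,h \right)} = 4 + \frac{K}{K} = 4 + 1 = 5$)
$B = \frac{937}{682}$ ($B = \frac{-18 - 919}{5 - 687} = - \frac{937}{-682} = \left(-937\right) \left(- \frac{1}{682}\right) = \frac{937}{682} \approx 1.3739$)
$16 B = 16 \cdot \frac{937}{682} = \frac{7496}{341}$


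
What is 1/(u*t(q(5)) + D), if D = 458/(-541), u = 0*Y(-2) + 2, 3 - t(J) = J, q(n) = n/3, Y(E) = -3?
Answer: 1623/2954 ≈ 0.54942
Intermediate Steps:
q(n) = n/3 (q(n) = n*(⅓) = n/3)
t(J) = 3 - J
u = 2 (u = 0*(-3) + 2 = 0 + 2 = 2)
D = -458/541 (D = 458*(-1/541) = -458/541 ≈ -0.84658)
1/(u*t(q(5)) + D) = 1/(2*(3 - 5/3) - 458/541) = 1/(2*(4/3) - 458/541) = 1/(8/3 - 458/541) = 1/(2954/1623) = 1623/2954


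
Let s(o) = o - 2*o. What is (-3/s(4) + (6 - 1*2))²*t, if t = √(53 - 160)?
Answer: 361*I*√107/16 ≈ 233.39*I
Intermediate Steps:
s(o) = -o
t = I*√107 (t = √(-107) = I*√107 ≈ 10.344*I)
(-3/s(4) + (6 - 1*2))²*t = (-3/((-1*4)) + (6 - 1*2))²*(I*√107) = (-3/(-4) + (6 - 2))²*(I*√107) = (-3*(-¼) + 4)²*(I*√107) = (¾ + 4)²*(I*√107) = (19/4)²*(I*√107) = 361*(I*√107)/16 = 361*I*√107/16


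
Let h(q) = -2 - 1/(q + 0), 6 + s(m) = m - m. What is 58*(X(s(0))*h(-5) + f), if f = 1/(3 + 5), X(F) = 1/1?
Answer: -1943/20 ≈ -97.150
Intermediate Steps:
s(m) = -6 (s(m) = -6 + (m - m) = -6 + 0 = -6)
h(q) = -2 - 1/q
X(F) = 1
f = 1/8 ≈ 0.12500
58*(X(s(0))*h(-5) + f) = 58*(1*(-2 - 1/(-5)) + 1/8) = 58*(1*(-2 - 1*(-1/5)) + 1/8) = 58*(1*(-2 + 1/5) + 1/8) = 58*(1*(-9/5) + 1/8) = 58*(-9/5 + 1/8) = 58*(-67/40) = -1943/20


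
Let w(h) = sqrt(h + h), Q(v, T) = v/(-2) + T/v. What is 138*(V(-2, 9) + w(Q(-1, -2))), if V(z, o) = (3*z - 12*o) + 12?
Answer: -14076 + 138*sqrt(5) ≈ -13767.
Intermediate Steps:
V(z, o) = 12 - 12*o + 3*z (V(z, o) = (-12*o + 3*z) + 12 = 12 - 12*o + 3*z)
Q(v, T) = -v/2 + T/v (Q(v, T) = v*(-1/2) + T/v = -v/2 + T/v)
w(h) = sqrt(2)*sqrt(h) (w(h) = sqrt(2*h) = sqrt(2)*sqrt(h))
138*(V(-2, 9) + w(Q(-1, -2))) = 138*((12 - 12*9 + 3*(-2)) + sqrt(2)*sqrt(-1/2*(-1) - 2/(-1))) = 138*((12 - 108 - 6) + sqrt(2)*sqrt(1/2 - 2*(-1))) = 138*(-102 + sqrt(2)*sqrt(1/2 + 2)) = 138*(-102 + sqrt(2)*sqrt(5/2)) = 138*(-102 + sqrt(2)*(sqrt(10)/2)) = 138*(-102 + sqrt(5)) = -14076 + 138*sqrt(5)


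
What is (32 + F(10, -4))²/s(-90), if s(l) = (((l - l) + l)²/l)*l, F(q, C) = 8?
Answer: 16/81 ≈ 0.19753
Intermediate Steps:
s(l) = l² (s(l) = ((0 + l)²/l)*l = (l²/l)*l = l*l = l²)
(32 + F(10, -4))²/s(-90) = (32 + 8)²/((-90)²) = 40²/8100 = 1600*(1/8100) = 16/81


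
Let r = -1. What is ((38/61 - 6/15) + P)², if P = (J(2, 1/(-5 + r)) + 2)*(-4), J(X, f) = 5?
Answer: 71774784/93025 ≈ 771.56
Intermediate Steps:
P = -28 (P = (5 + 2)*(-4) = 7*(-4) = -28)
((38/61 - 6/15) + P)² = ((38/61 - 6/15) - 28)² = ((38*(1/61) - 6*1/15) - 28)² = ((38/61 - ⅖) - 28)² = (68/305 - 28)² = (-8472/305)² = 71774784/93025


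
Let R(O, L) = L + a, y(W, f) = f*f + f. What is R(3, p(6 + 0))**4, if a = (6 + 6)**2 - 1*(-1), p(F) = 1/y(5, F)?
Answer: 1376430850278961/3111696 ≈ 4.4234e+8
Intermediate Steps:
y(W, f) = f + f**2 (y(W, f) = f**2 + f = f + f**2)
p(F) = 1/(F*(1 + F))
a = 145 (a = 12**2 + 1 = 144 + 1 = 145)
R(O, L) = 145 + L (R(O, L) = L + 145 = 145 + L)
R(3, p(6 + 0))**4 = (145 + 1/((6 + 0)*(1 + (6 + 0))))**4 = (145 + 1/(6*(1 + 6)))**4 = (145 + (1/6)/7)**4 = (145 + (1/6)*(1/7))**4 = (145 + 1/42)**4 = (6091/42)**4 = 1376430850278961/3111696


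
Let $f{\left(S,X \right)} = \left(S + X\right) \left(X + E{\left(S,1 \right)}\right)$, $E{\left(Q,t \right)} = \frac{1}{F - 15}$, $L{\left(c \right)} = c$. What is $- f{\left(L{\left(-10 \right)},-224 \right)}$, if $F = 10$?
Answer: $- \frac{262314}{5} \approx -52463.0$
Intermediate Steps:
$E{\left(Q,t \right)} = - \frac{1}{5}$ ($E{\left(Q,t \right)} = \frac{1}{10 - 15} = \frac{1}{-5} = - \frac{1}{5}$)
$f{\left(S,X \right)} = \left(- \frac{1}{5} + X\right) \left(S + X\right)$ ($f{\left(S,X \right)} = \left(S + X\right) \left(X - \frac{1}{5}\right) = \left(S + X\right) \left(- \frac{1}{5} + X\right) = \left(- \frac{1}{5} + X\right) \left(S + X\right)$)
$- f{\left(L{\left(-10 \right)},-224 \right)} = - (\left(-224\right)^{2} - -2 - - \frac{224}{5} - -2240) = - (50176 + 2 + \frac{224}{5} + 2240) = \left(-1\right) \frac{262314}{5} = - \frac{262314}{5}$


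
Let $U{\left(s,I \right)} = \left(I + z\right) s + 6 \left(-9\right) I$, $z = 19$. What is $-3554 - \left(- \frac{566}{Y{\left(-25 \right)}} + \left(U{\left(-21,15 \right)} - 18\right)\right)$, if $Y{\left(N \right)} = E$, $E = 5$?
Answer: $- \frac{9494}{5} \approx -1898.8$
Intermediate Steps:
$Y{\left(N \right)} = 5$
$U{\left(s,I \right)} = - 54 I + s \left(19 + I\right)$ ($U{\left(s,I \right)} = \left(I + 19\right) s + 6 \left(-9\right) I = \left(19 + I\right) s - 54 I = s \left(19 + I\right) - 54 I = - 54 I + s \left(19 + I\right)$)
$-3554 - \left(- \frac{566}{Y{\left(-25 \right)}} + \left(U{\left(-21,15 \right)} - 18\right)\right) = -3554 - \left(- \frac{566}{5} + \left(\left(\left(-54\right) 15 + 19 \left(-21\right) + 15 \left(-21\right)\right) - 18\right)\right) = -3554 - \left(\left(-566\right) \frac{1}{5} - 1542\right) = -3554 - \left(- \frac{566}{5} - 1542\right) = -3554 - - \frac{8276}{5} = -3554 + \frac{8276}{5} = - \frac{9494}{5}$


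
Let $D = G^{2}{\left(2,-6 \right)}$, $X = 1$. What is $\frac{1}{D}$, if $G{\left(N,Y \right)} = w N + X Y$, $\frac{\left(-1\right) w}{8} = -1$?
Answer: $\frac{1}{100} \approx 0.01$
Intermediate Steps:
$w = 8$ ($w = \left(-8\right) \left(-1\right) = 8$)
$G{\left(N,Y \right)} = Y + 8 N$ ($G{\left(N,Y \right)} = 8 N + 1 Y = 8 N + Y = Y + 8 N$)
$D = 100$ ($D = \left(-6 + 8 \cdot 2\right)^{2} = \left(-6 + 16\right)^{2} = 10^{2} = 100$)
$\frac{1}{D} = \frac{1}{100}$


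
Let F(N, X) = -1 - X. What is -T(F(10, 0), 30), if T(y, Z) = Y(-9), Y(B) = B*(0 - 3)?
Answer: -27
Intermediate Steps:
Y(B) = -3*B (Y(B) = B*(-3) = -3*B)
T(y, Z) = 27 (T(y, Z) = -3*(-9) = 27)
-T(F(10, 0), 30) = -1*27 = -27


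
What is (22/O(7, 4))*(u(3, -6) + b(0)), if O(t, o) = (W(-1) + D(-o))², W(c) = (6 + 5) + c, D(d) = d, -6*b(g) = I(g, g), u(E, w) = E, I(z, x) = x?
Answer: 11/6 ≈ 1.8333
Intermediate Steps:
b(g) = -g/6
W(c) = 11 + c
O(t, o) = (10 - o)² (O(t, o) = ((11 - 1) - o)² = (10 - o)²)
(22/O(7, 4))*(u(3, -6) + b(0)) = (22/((-10 + 4)²))*(3 - ⅙*0) = (22/((-6)²))*(3 + 0) = (22/36)*3 = (22*(1/36))*3 = (11/18)*3 = 11/6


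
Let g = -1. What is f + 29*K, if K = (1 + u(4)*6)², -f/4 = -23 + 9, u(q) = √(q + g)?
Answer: 3217 + 348*√3 ≈ 3819.8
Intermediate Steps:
u(q) = √(-1 + q) (u(q) = √(q - 1) = √(-1 + q))
f = 56 (f = -4*(-23 + 9) = -4*(-14) = 56)
K = (1 + 6*√3)² (K = (1 + √(-1 + 4)*6)² = (1 + √3*6)² = (1 + 6*√3)² ≈ 129.78)
f + 29*K = 56 + 29*(109 + 12*√3) = 56 + (3161 + 348*√3) = 3217 + 348*√3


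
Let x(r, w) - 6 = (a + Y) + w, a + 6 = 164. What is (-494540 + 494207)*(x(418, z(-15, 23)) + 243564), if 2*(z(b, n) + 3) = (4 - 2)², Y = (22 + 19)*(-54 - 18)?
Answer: -80178075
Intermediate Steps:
a = 158 (a = -6 + 164 = 158)
Y = -2952 (Y = 41*(-72) = -2952)
z(b, n) = -1 (z(b, n) = -3 + (4 - 2)²/2 = -3 + (½)*2² = -3 + (½)*4 = -3 + 2 = -1)
x(r, w) = -2788 + w (x(r, w) = 6 + ((158 - 2952) + w) = 6 + (-2794 + w) = -2788 + w)
(-494540 + 494207)*(x(418, z(-15, 23)) + 243564) = (-494540 + 494207)*((-2788 - 1) + 243564) = -333*(-2789 + 243564) = -333*240775 = -80178075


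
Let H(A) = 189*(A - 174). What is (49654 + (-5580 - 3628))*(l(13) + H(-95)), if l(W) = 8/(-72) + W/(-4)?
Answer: -4112902059/2 ≈ -2.0565e+9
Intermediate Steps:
l(W) = -⅑ - W/4 (l(W) = 8*(-1/72) + W*(-¼) = -⅑ - W/4)
H(A) = -32886 + 189*A (H(A) = 189*(-174 + A) = -32886 + 189*A)
(49654 + (-5580 - 3628))*(l(13) + H(-95)) = (49654 + (-5580 - 3628))*((-⅑ - ¼*13) + (-32886 + 189*(-95))) = (49654 - 9208)*((-⅑ - 13/4) + (-32886 - 17955)) = 40446*(-121/36 - 50841) = 40446*(-1830397/36) = -4112902059/2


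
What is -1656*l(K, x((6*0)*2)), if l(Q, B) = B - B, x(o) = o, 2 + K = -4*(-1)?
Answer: 0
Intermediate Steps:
K = 2 (K = -2 - 4*(-1) = -2 + 4 = 2)
l(Q, B) = 0
-1656*l(K, x((6*0)*2)) = -1656*0 = 0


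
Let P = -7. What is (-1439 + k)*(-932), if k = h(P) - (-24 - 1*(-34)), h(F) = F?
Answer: 1356992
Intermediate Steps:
k = -17 (k = -7 - (-24 - 1*(-34)) = -7 - (-24 + 34) = -7 - 1*10 = -7 - 10 = -17)
(-1439 + k)*(-932) = (-1439 - 17)*(-932) = -1456*(-932) = 1356992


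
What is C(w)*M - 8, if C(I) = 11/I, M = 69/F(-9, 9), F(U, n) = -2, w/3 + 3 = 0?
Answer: 205/6 ≈ 34.167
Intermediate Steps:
w = -9 (w = -9 + 3*0 = -9 + 0 = -9)
M = -69/2 (M = 69/(-2) = 69*(-½) = -69/2 ≈ -34.500)
C(w)*M - 8 = (11/(-9))*(-69/2) - 8 = (11*(-⅑))*(-69/2) - 8 = -11/9*(-69/2) - 8 = 253/6 - 8 = 205/6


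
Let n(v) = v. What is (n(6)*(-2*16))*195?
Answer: -37440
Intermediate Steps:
(n(6)*(-2*16))*195 = (6*(-2*16))*195 = (6*(-32))*195 = -192*195 = -37440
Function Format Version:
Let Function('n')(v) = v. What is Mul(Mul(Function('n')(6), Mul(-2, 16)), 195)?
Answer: -37440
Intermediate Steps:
Mul(Mul(Function('n')(6), Mul(-2, 16)), 195) = Mul(Mul(6, Mul(-2, 16)), 195) = Mul(Mul(6, -32), 195) = Mul(-192, 195) = -37440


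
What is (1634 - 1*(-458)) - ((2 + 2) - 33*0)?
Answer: 2088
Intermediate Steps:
(1634 - 1*(-458)) - ((2 + 2) - 33*0) = (1634 + 458) - (4 + 0) = 2092 - 1*4 = 2092 - 4 = 2088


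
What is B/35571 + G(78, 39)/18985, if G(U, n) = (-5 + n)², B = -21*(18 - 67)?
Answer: 20218547/225105145 ≈ 0.089818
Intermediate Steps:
B = 1029 (B = -21*(-49) = 1029)
B/35571 + G(78, 39)/18985 = 1029/35571 + (-5 + 39)²/18985 = 1029*(1/35571) + 34²*(1/18985) = 343/11857 + 1156*(1/18985) = 343/11857 + 1156/18985 = 20218547/225105145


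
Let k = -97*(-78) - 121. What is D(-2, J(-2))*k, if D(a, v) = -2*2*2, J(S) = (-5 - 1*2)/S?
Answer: -59560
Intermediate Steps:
J(S) = -7/S (J(S) = (-5 - 2)/S = -7/S)
k = 7445 (k = 7566 - 121 = 7445)
D(a, v) = -8 (D(a, v) = -4*2 = -8)
D(-2, J(-2))*k = -8*7445 = -59560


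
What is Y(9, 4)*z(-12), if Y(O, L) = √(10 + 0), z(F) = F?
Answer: -12*√10 ≈ -37.947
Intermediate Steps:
Y(O, L) = √10
Y(9, 4)*z(-12) = √10*(-12) = -12*√10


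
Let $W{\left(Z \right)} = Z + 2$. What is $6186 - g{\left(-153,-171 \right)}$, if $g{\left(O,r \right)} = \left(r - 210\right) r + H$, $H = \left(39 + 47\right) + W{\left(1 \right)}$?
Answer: $-59054$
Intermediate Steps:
$W{\left(Z \right)} = 2 + Z$
$H = 89$ ($H = \left(39 + 47\right) + \left(2 + 1\right) = 86 + 3 = 89$)
$g{\left(O,r \right)} = 89 + r \left(-210 + r\right)$ ($g{\left(O,r \right)} = \left(r - 210\right) r + 89 = \left(-210 + r\right) r + 89 = r \left(-210 + r\right) + 89 = 89 + r \left(-210 + r\right)$)
$6186 - g{\left(-153,-171 \right)} = 6186 - \left(89 + \left(-171\right)^{2} - -35910\right) = 6186 - \left(89 + 29241 + 35910\right) = 6186 - 65240 = -59054$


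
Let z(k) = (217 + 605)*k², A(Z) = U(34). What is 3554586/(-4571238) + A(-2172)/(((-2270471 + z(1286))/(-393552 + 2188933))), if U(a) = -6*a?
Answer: -154722786915789/147710831544599 ≈ -1.0475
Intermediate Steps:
A(Z) = -204 (A(Z) = -6*34 = -204)
z(k) = 822*k²
3554586/(-4571238) + A(-2172)/(((-2270471 + z(1286))/(-393552 + 2188933))) = 3554586/(-4571238) - 204*(-393552 + 2188933)/(-2270471 + 822*1286²) = 3554586*(-1/4571238) - 204*1795381/(-2270471 + 822*1653796) = -84633/108839 - 204*1795381/(-2270471 + 1359420312) = -84633/108839 - 204/(1357149841*(1/1795381)) = -84633/108839 - 204/1357149841/1795381 = -84633/108839 - 204*1795381/1357149841 = -84633/108839 - 366257724/1357149841 = -154722786915789/147710831544599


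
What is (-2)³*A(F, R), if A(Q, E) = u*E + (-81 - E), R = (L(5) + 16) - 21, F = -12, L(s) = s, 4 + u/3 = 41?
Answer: 648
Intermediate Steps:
u = 111 (u = -12 + 3*41 = -12 + 123 = 111)
R = 0 (R = (5 + 16) - 21 = 21 - 21 = 0)
A(Q, E) = -81 + 110*E (A(Q, E) = 111*E + (-81 - E) = -81 + 110*E)
(-2)³*A(F, R) = (-2)³*(-81 + 110*0) = -8*(-81 + 0) = -8*(-81) = 648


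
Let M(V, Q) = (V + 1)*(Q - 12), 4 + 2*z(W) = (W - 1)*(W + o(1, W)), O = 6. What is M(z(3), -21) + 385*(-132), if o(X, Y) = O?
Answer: -51084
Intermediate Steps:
o(X, Y) = 6
z(W) = -2 + (-1 + W)*(6 + W)/2 (z(W) = -2 + ((W - 1)*(W + 6))/2 = -2 + ((-1 + W)*(6 + W))/2 = -2 + (-1 + W)*(6 + W)/2)
M(V, Q) = (1 + V)*(-12 + Q)
M(z(3), -21) + 385*(-132) = (-12 - 21 - 12*(-5 + (½)*3² + (5/2)*3) - 21*(-5 + (½)*3² + (5/2)*3)) + 385*(-132) = (-12 - 21 - 12*(-5 + (½)*9 + 15/2) - 21*(-5 + (½)*9 + 15/2)) - 50820 = (-12 - 21 - 12*(-5 + 9/2 + 15/2) - 21*(-5 + 9/2 + 15/2)) - 50820 = (-12 - 21 - 12*7 - 21*7) - 50820 = (-12 - 21 - 84 - 147) - 50820 = -264 - 50820 = -51084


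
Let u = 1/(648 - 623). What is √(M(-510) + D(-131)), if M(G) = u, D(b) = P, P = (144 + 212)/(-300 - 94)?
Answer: I*√837841/985 ≈ 0.92928*I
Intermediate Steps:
P = -178/197 (P = 356/(-394) = 356*(-1/394) = -178/197 ≈ -0.90355)
D(b) = -178/197
u = 1/25 ≈ 0.040000
M(G) = 1/25
√(M(-510) + D(-131)) = √(1/25 - 178/197) = √(-4253/4925) = I*√837841/985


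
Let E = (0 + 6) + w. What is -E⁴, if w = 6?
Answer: -20736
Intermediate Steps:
E = 12 (E = (0 + 6) + 6 = 6 + 6 = 12)
-E⁴ = -1*12⁴ = -1*20736 = -20736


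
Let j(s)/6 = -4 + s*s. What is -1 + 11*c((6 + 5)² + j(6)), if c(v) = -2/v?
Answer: -335/313 ≈ -1.0703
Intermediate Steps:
j(s) = -24 + 6*s² (j(s) = 6*(-4 + s*s) = 6*(-4 + s²) = -24 + 6*s²)
-1 + 11*c((6 + 5)² + j(6)) = -1 + 11*(-2/((6 + 5)² + (-24 + 6*6²))) = -1 + 11*(-2/(11² + (-24 + 6*36))) = -1 + 11*(-2/(121 + (-24 + 216))) = -1 + 11*(-2/(121 + 192)) = -1 + 11*(-2/313) = -1 - 22/313 = -335/313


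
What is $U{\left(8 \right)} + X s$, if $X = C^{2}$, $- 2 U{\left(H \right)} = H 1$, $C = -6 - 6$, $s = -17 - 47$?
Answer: $-9220$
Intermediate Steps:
$s = -64$
$C = -12$
$U{\left(H \right)} = - \frac{H}{2}$ ($U{\left(H \right)} = - \frac{H 1}{2} = - \frac{H}{2}$)
$X = 144$ ($X = \left(-12\right)^{2} = 144$)
$U{\left(8 \right)} + X s = \left(- \frac{1}{2}\right) 8 + 144 \left(-64\right) = -4 - 9216 = -9220$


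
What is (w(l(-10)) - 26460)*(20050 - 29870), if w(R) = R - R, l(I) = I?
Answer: 259837200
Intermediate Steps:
w(R) = 0
(w(l(-10)) - 26460)*(20050 - 29870) = (0 - 26460)*(20050 - 29870) = -26460*(-9820) = 259837200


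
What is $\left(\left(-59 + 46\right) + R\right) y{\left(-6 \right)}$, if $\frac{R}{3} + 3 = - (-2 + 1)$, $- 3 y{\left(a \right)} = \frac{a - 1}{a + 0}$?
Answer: $\frac{133}{18} \approx 7.3889$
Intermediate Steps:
$y{\left(a \right)} = - \frac{-1 + a}{3 a}$ ($y{\left(a \right)} = - \frac{\left(a - 1\right) \frac{1}{a + 0}}{3} = - \frac{\left(-1 + a\right) \frac{1}{a}}{3} = - \frac{\frac{1}{a} \left(-1 + a\right)}{3} = - \frac{-1 + a}{3 a}$)
$R = -6$ ($R = -9 + 3 \left(- (-2 + 1)\right) = -9 + 3 \left(\left(-1\right) \left(-1\right)\right) = -9 + 3 \cdot 1 = -9 + 3 = -6$)
$\left(\left(-59 + 46\right) + R\right) y{\left(-6 \right)} = \left(\left(-59 + 46\right) - 6\right) \frac{1 - -6}{3 \left(-6\right)} = \left(-13 - 6\right) \frac{1}{3} \left(- \frac{1}{6}\right) \left(1 + 6\right) = - 19 \cdot \frac{1}{3} \left(- \frac{1}{6}\right) 7 = \left(-19\right) \left(- \frac{7}{18}\right) = \frac{133}{18}$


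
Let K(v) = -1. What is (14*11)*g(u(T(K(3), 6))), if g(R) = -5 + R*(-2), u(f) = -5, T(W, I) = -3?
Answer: 770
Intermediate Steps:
g(R) = -5 - 2*R
(14*11)*g(u(T(K(3), 6))) = (14*11)*(-5 - 2*(-5)) = 154*(-5 + 10) = 154*5 = 770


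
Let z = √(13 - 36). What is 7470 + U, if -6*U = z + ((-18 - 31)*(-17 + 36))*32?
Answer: 37306/3 - I*√23/6 ≈ 12435.0 - 0.7993*I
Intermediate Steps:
z = I*√23 (z = √(-23) = I*√23 ≈ 4.7958*I)
U = 14896/3 - I*√23/6 (U = -(I*√23 + ((-18 - 31)*(-17 + 36))*32)/6 = -(I*√23 - 49*19*32)/6 = -(I*√23 - 931*32)/6 = -(I*√23 - 29792)/6 = -(-29792 + I*√23)/6 = 14896/3 - I*√23/6 ≈ 4965.3 - 0.7993*I)
7470 + U = 7470 + (14896/3 - I*√23/6) = 37306/3 - I*√23/6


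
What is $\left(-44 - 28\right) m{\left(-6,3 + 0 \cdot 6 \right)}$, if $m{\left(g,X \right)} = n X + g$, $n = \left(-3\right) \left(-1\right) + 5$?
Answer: $-1296$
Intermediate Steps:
$n = 8$ ($n = 3 + 5 = 8$)
$m{\left(g,X \right)} = g + 8 X$ ($m{\left(g,X \right)} = 8 X + g = g + 8 X$)
$\left(-44 - 28\right) m{\left(-6,3 + 0 \cdot 6 \right)} = \left(-44 - 28\right) \left(-6 + 8 \left(3 + 0 \cdot 6\right)\right) = - 72 \left(-6 + 8 \left(3 + 0\right)\right) = - 72 \left(-6 + 8 \cdot 3\right) = - 72 \left(-6 + 24\right) = \left(-72\right) 18 = -1296$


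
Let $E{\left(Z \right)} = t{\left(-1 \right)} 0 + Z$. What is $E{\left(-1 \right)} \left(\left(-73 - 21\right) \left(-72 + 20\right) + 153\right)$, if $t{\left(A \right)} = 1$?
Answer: $-5041$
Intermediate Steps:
$E{\left(Z \right)} = Z$ ($E{\left(Z \right)} = 1 \cdot 0 + Z = 0 + Z = Z$)
$E{\left(-1 \right)} \left(\left(-73 - 21\right) \left(-72 + 20\right) + 153\right) = - (\left(-73 - 21\right) \left(-72 + 20\right) + 153) = - (\left(-94\right) \left(-52\right) + 153) = - (4888 + 153) = \left(-1\right) 5041 = -5041$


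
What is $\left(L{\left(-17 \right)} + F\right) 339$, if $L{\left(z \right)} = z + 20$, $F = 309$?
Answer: $105768$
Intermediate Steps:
$L{\left(z \right)} = 20 + z$
$\left(L{\left(-17 \right)} + F\right) 339 = \left(\left(20 - 17\right) + 309\right) 339 = \left(3 + 309\right) 339 = 312 \cdot 339 = 105768$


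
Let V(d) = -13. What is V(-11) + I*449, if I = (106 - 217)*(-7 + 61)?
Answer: -2691319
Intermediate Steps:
I = -5994 (I = -111*54 = -5994)
V(-11) + I*449 = -13 - 5994*449 = -13 - 2691306 = -2691319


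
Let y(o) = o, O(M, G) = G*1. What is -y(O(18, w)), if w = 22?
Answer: -22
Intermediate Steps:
O(M, G) = G
-y(O(18, w)) = -1*22 = -22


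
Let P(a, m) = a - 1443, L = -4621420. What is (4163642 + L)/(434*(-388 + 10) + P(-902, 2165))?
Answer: 457778/166397 ≈ 2.7511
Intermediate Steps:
P(a, m) = -1443 + a
(4163642 + L)/(434*(-388 + 10) + P(-902, 2165)) = (4163642 - 4621420)/(434*(-388 + 10) + (-1443 - 902)) = -457778/(434*(-378) - 2345) = -457778/(-164052 - 2345) = -457778/(-166397) = -457778*(-1/166397) = 457778/166397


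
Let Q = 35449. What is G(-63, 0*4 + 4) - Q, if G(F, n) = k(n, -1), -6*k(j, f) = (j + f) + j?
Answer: -212701/6 ≈ -35450.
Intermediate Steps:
k(j, f) = -j/3 - f/6 (k(j, f) = -((j + f) + j)/6 = -((f + j) + j)/6 = -(f + 2*j)/6 = -j/3 - f/6)
G(F, n) = ⅙ - n/3 (G(F, n) = -n/3 - ⅙*(-1) = -n/3 + ⅙ = ⅙ - n/3)
G(-63, 0*4 + 4) - Q = (⅙ - (0*4 + 4)/3) - 1*35449 = (⅙ - (0 + 4)/3) - 35449 = (⅙ - ⅓*4) - 35449 = (⅙ - 4/3) - 35449 = -7/6 - 35449 = -212701/6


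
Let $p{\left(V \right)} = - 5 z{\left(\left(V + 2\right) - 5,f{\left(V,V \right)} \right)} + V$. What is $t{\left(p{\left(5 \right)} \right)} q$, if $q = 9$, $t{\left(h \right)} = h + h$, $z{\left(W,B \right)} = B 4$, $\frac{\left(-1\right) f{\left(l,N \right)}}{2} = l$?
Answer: $3690$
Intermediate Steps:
$f{\left(l,N \right)} = - 2 l$
$z{\left(W,B \right)} = 4 B$
$p{\left(V \right)} = 41 V$ ($p{\left(V \right)} = - 5 \cdot 4 \left(- 2 V\right) + V = - 5 \left(- 8 V\right) + V = 40 V + V = 41 V$)
$t{\left(h \right)} = 2 h$
$t{\left(p{\left(5 \right)} \right)} q = 2 \cdot 41 \cdot 5 \cdot 9 = 2 \cdot 205 \cdot 9 = 410 \cdot 9 = 3690$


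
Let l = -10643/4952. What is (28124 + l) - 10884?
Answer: 85361837/4952 ≈ 17238.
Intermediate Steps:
l = -10643/4952 (l = -10643*1/4952 = -10643/4952 ≈ -2.1492)
(28124 + l) - 10884 = (28124 - 10643/4952) - 10884 = 139259405/4952 - 10884 = 85361837/4952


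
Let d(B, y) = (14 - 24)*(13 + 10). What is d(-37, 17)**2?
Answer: 52900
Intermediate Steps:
d(B, y) = -230 (d(B, y) = -10*23 = -230)
d(-37, 17)**2 = (-230)**2 = 52900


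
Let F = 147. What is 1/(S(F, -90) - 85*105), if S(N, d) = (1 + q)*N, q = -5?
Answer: -1/9513 ≈ -0.00010512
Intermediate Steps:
S(N, d) = -4*N (S(N, d) = (1 - 5)*N = -4*N)
1/(S(F, -90) - 85*105) = 1/(-4*147 - 85*105) = 1/(-588 - 8925) = 1/(-9513) = -1/9513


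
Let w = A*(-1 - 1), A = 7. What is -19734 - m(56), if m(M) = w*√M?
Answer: -19734 + 28*√14 ≈ -19629.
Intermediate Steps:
w = -14 (w = 7*(-1 - 1) = 7*(-2) = -14)
m(M) = -14*√M
-19734 - m(56) = -19734 - (-14)*√56 = -19734 - (-14)*2*√14 = -19734 - (-28)*√14 = -19734 + 28*√14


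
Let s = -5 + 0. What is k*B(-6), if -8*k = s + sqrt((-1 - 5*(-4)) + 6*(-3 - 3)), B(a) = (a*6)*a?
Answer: 135 - 27*I*sqrt(17) ≈ 135.0 - 111.32*I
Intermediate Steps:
s = -5
B(a) = 6*a**2 (B(a) = (6*a)*a = 6*a**2)
k = 5/8 - I*sqrt(17)/8 (k = -(-5 + sqrt((-1 - 5*(-4)) + 6*(-3 - 3)))/8 = -(-5 + sqrt((-1 + 20) + 6*(-6)))/8 = -(-5 + sqrt(19 - 36))/8 = -(-5 + sqrt(-17))/8 = -(-5 + I*sqrt(17))/8 = 5/8 - I*sqrt(17)/8 ≈ 0.625 - 0.51539*I)
k*B(-6) = (5/8 - I*sqrt(17)/8)*(6*(-6)**2) = (5/8 - I*sqrt(17)/8)*(6*36) = (5/8 - I*sqrt(17)/8)*216 = 135 - 27*I*sqrt(17)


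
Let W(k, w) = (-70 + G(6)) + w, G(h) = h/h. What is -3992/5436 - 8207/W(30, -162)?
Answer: 3640925/104643 ≈ 34.794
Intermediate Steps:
G(h) = 1
W(k, w) = -69 + w (W(k, w) = (-70 + 1) + w = -69 + w)
-3992/5436 - 8207/W(30, -162) = -3992/5436 - 8207/(-69 - 162) = -3992*1/5436 - 8207/(-231) = -998/1359 - 8207*(-1/231) = -998/1359 + 8207/231 = 3640925/104643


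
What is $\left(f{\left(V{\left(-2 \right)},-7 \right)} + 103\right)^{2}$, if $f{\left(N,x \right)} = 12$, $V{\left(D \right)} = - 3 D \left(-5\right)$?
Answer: $13225$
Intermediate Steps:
$V{\left(D \right)} = 15 D$
$\left(f{\left(V{\left(-2 \right)},-7 \right)} + 103\right)^{2} = \left(12 + 103\right)^{2} = 115^{2} = 13225$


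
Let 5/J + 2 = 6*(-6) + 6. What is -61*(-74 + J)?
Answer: 144753/32 ≈ 4523.5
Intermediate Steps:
J = -5/32 (J = 5/(-2 + (6*(-6) + 6)) = 5/(-2 + (-36 + 6)) = 5/(-2 - 30) = 5/(-32) = 5*(-1/32) = -5/32 ≈ -0.15625)
-61*(-74 + J) = -61*(-74 - 5/32) = -61*(-2373/32) = 144753/32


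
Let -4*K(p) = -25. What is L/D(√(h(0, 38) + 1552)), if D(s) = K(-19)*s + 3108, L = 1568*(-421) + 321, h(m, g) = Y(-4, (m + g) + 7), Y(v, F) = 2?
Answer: -21113824/98831 + 32990350*√1554/76791687 ≈ -196.70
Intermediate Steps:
K(p) = 25/4 (K(p) = -¼*(-25) = 25/4)
h(m, g) = 2
L = -659807 (L = -660128 + 321 = -659807)
D(s) = 3108 + 25*s/4 (D(s) = 25*s/4 + 3108 = 3108 + 25*s/4)
L/D(√(h(0, 38) + 1552)) = -659807/(3108 + 25*√(2 + 1552)/4) = -659807/(3108 + 25*√1554/4)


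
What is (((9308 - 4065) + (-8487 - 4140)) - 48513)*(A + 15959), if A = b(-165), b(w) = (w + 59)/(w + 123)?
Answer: -18736227224/21 ≈ -8.9220e+8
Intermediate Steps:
b(w) = (59 + w)/(123 + w)
A = 53/21 (A = (59 - 165)/(123 - 165) = -106/(-42) = -1/42*(-106) = 53/21 ≈ 2.5238)
(((9308 - 4065) + (-8487 - 4140)) - 48513)*(A + 15959) = (((9308 - 4065) + (-8487 - 4140)) - 48513)*(53/21 + 15959) = ((5243 - 12627) - 48513)*(335192/21) = (-7384 - 48513)*(335192/21) = -55897*335192/21 = -18736227224/21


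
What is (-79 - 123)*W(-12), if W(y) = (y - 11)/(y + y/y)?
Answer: -4646/11 ≈ -422.36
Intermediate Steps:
W(y) = (-11 + y)/(1 + y) (W(y) = (-11 + y)/(y + 1) = (-11 + y)/(1 + y))
(-79 - 123)*W(-12) = (-79 - 123)*((-11 - 12)/(1 - 12)) = -202*(-23)/(-11) = -(-202)*(-23)/11 = -202*23/11 = -4646/11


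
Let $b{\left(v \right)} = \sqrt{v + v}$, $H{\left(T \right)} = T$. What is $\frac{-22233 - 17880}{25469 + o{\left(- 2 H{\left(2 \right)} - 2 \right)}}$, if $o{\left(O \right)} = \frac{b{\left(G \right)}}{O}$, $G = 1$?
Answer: $- \frac{18389483946}{11676059297} - \frac{120339 \sqrt{2}}{11676059297} \approx -1.575$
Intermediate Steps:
$b{\left(v \right)} = \sqrt{2} \sqrt{v}$ ($b{\left(v \right)} = \sqrt{2 v} = \sqrt{2} \sqrt{v}$)
$o{\left(O \right)} = \frac{\sqrt{2}}{O}$ ($o{\left(O \right)} = \frac{\sqrt{2} \sqrt{1}}{O} = \frac{\sqrt{2} \cdot 1}{O} = \frac{\sqrt{2}}{O}$)
$\frac{-22233 - 17880}{25469 + o{\left(- 2 H{\left(2 \right)} - 2 \right)}} = \frac{-22233 - 17880}{25469 + \frac{\sqrt{2}}{\left(-2\right) 2 - 2}} = - \frac{40113}{25469 + \frac{\sqrt{2}}{-4 - 2}} = - \frac{40113}{25469 + \frac{\sqrt{2}}{-6}} = - \frac{40113}{25469 + \sqrt{2} \left(- \frac{1}{6}\right)} = - \frac{40113}{25469 - \frac{\sqrt{2}}{6}}$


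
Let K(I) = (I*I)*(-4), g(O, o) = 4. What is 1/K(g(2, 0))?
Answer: -1/64 ≈ -0.015625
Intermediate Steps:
K(I) = -4*I² (K(I) = I²*(-4) = -4*I²)
1/K(g(2, 0)) = 1/(-4*4²) = 1/(-4*16) = 1/(-64) = -1/64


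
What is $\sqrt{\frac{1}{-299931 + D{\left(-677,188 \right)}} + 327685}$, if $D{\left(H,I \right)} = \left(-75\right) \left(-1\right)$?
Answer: $\frac{\sqrt{1841459050661019}}{74964} \approx 572.44$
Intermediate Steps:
$D{\left(H,I \right)} = 75$
$\sqrt{\frac{1}{-299931 + D{\left(-677,188 \right)}} + 327685} = \sqrt{\frac{1}{-299931 + 75} + 327685} = \sqrt{\frac{1}{-299856} + 327685} = \sqrt{- \frac{1}{299856} + 327685} = \sqrt{\frac{98258313359}{299856}} = \frac{\sqrt{1841459050661019}}{74964}$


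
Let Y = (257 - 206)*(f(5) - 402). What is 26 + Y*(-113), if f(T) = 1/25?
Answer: 57913037/25 ≈ 2.3165e+6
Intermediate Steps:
f(T) = 1/25
Y = -512499/25 (Y = (257 - 206)*(1/25 - 402) = 51*(-10049/25) = -512499/25 ≈ -20500.)
26 + Y*(-113) = 26 - 512499/25*(-113) = 26 + 57912387/25 = 57913037/25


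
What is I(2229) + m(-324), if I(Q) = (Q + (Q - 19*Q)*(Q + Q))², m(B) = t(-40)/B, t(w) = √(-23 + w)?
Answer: 31991488767552609 - I*√7/108 ≈ 3.1991e+16 - 0.024498*I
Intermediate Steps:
m(B) = 3*I*√7/B (m(B) = √(-23 - 40)/B = √(-63)/B = (3*I*√7)/B = 3*I*√7/B)
I(Q) = (Q - 36*Q²)² (I(Q) = (Q + (-18*Q)*(2*Q))² = (Q - 36*Q²)²)
I(2229) + m(-324) = 2229²*(-1 + 36*2229)² + 3*I*√7/(-324) = 4968441*(-1 + 80244)² + 3*I*√7*(-1/324) = 4968441*80243² - I*√7/108 = 4968441*6438939049 - I*√7/108 = 31991488767552609 - I*√7/108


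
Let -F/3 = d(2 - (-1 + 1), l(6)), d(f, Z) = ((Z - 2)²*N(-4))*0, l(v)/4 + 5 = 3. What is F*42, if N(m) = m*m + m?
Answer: 0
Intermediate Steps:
l(v) = -8 (l(v) = -20 + 4*3 = -20 + 12 = -8)
N(m) = m + m² (N(m) = m² + m = m + m²)
d(f, Z) = 0 (d(f, Z) = ((Z - 2)²*(-4*(1 - 4)))*0 = ((-2 + Z)²*(-4*(-3)))*0 = ((-2 + Z)²*12)*0 = (12*(-2 + Z)²)*0 = 0)
F = 0 (F = -3*0 = 0)
F*42 = 0*42 = 0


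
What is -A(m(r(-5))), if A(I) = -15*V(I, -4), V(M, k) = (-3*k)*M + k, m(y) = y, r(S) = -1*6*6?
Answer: -6540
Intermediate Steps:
r(S) = -36 (r(S) = -6*6 = -36)
V(M, k) = k - 3*M*k (V(M, k) = -3*M*k + k = k - 3*M*k)
A(I) = 60 - 180*I (A(I) = -(-60)*(1 - 3*I) = -15*(-4 + 12*I) = 60 - 180*I)
-A(m(r(-5))) = -(60 - 180*(-36)) = -(60 + 6480) = -1*6540 = -6540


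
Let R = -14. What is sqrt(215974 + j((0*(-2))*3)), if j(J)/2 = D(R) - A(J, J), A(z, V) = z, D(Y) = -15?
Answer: 2*sqrt(53986) ≈ 464.70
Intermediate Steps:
j(J) = -30 - 2*J (j(J) = 2*(-15 - J) = -30 - 2*J)
sqrt(215974 + j((0*(-2))*3)) = sqrt(215974 + (-30 - 2*0*(-2)*3)) = sqrt(215974 + (-30 - 0*3)) = sqrt(215974 + (-30 - 2*0)) = sqrt(215974 + (-30 + 0)) = sqrt(215974 - 30) = sqrt(215944) = 2*sqrt(53986)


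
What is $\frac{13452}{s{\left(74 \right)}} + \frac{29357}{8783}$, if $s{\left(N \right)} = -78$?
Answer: $- \frac{19309845}{114179} \approx -169.12$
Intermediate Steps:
$\frac{13452}{s{\left(74 \right)}} + \frac{29357}{8783} = \frac{13452}{-78} + \frac{29357}{8783} = 13452 \left(- \frac{1}{78}\right) + 29357 \cdot \frac{1}{8783} = - \frac{2242}{13} + \frac{29357}{8783} = - \frac{19309845}{114179}$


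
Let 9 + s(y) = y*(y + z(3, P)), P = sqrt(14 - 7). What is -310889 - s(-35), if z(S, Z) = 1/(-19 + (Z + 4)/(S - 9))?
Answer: -1447863355/4639 + 70*sqrt(7)/4639 ≈ -3.1211e+5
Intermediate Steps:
P = sqrt(7) ≈ 2.6458
z(S, Z) = 1/(-19 + (4 + Z)/(-9 + S))
s(y) = -9 + y*(y - 6/(118 + sqrt(7))) (s(y) = -9 + y*(y + (-9 + 3)/(175 + sqrt(7) - 19*3)) = -9 + y*(y - 6/(175 + sqrt(7) - 57)) = -9 + y*(y - 6/(118 + sqrt(7))))
-310889 - s(-35) = -310889 - (-9 + (-35)**2 - 236/4639*(-35) + (2/4639)*(-35)*sqrt(7)) = -310889 - (-9 + 1225 + 8260/4639 - 70*sqrt(7)/4639) = -310889 - (5649284/4639 - 70*sqrt(7)/4639) = -310889 + (-5649284/4639 + 70*sqrt(7)/4639) = -1447863355/4639 + 70*sqrt(7)/4639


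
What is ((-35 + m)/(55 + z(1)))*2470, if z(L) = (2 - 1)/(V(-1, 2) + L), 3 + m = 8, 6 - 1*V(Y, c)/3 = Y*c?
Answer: -463125/344 ≈ -1346.3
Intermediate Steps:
V(Y, c) = 18 - 3*Y*c
m = 5 (m = -3 + 8 = 5)
z(L) = 1/(24 + L) (z(L) = (2 - 1)/((18 - 3*(-1)*2) + L) = 1/((18 + 6) + L) = 1/(24 + L))
((-35 + m)/(55 + z(1)))*2470 = ((-35 + 5)/(55 + 1/(24 + 1)))*2470 = -30/(55 + 1/25)*2470 = -30/1376/25*2470 = -30*25/1376*2470 = -375/688*2470 = -463125/344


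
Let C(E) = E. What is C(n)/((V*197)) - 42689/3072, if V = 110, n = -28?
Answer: -462578323/33285120 ≈ -13.897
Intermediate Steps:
C(n)/((V*197)) - 42689/3072 = -28/(110*197) - 42689/3072 = -28/21670 - 42689*1/3072 = -28*1/21670 - 42689/3072 = -14/10835 - 42689/3072 = -462578323/33285120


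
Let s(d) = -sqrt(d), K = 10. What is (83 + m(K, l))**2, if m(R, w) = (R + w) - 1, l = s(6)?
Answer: (92 - sqrt(6))**2 ≈ 8019.3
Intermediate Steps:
l = -sqrt(6) ≈ -2.4495
m(R, w) = -1 + R + w
(83 + m(K, l))**2 = (83 + (-1 + 10 - sqrt(6)))**2 = (83 + (9 - sqrt(6)))**2 = (92 - sqrt(6))**2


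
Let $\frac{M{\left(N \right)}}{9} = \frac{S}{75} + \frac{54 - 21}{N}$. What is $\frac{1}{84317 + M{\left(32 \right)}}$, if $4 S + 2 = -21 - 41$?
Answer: $\frac{800}{67459489} \approx 1.1859 \cdot 10^{-5}$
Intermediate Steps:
$S = -16$ ($S = - \frac{1}{2} + \frac{-21 - 41}{4} = - \frac{1}{2} + \frac{1}{4} \left(-62\right) = - \frac{1}{2} - \frac{31}{2} = -16$)
$M{\left(N \right)} = - \frac{48}{25} + \frac{297}{N}$ ($M{\left(N \right)} = 9 \left(- \frac{16}{75} + \frac{54 - 21}{N}\right) = 9 \left(\left(-16\right) \frac{1}{75} + \frac{54 - 21}{N}\right) = 9 \left(- \frac{16}{75} + \frac{33}{N}\right) = - \frac{48}{25} + \frac{297}{N}$)
$\frac{1}{84317 + M{\left(32 \right)}} = \frac{1}{84317 - \left(\frac{48}{25} - \frac{297}{32}\right)} = \frac{1}{84317 + \left(- \frac{48}{25} + 297 \cdot \frac{1}{32}\right)} = \frac{1}{84317 + \left(- \frac{48}{25} + \frac{297}{32}\right)} = \frac{1}{84317 + \frac{5889}{800}} = \frac{1}{\frac{67459489}{800}} = \frac{800}{67459489}$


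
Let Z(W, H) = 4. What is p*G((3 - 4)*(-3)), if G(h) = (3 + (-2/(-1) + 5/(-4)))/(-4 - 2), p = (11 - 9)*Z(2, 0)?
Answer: -5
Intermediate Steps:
p = 8 (p = (11 - 9)*4 = 2*4 = 8)
G(h) = -5/8 (G(h) = (3 + (-2*(-1) + 5*(-¼)))/(-6) = (3 + (2 - 5/4))*(-⅙) = (3 + ¾)*(-⅙) = (15/4)*(-⅙) = -5/8)
p*G((3 - 4)*(-3)) = 8*(-5/8) = -5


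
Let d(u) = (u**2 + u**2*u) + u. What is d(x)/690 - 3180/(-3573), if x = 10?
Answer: 68447/27393 ≈ 2.4987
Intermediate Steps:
d(u) = u + u**2 + u**3 (d(u) = (u**2 + u**3) + u = u + u**2 + u**3)
d(x)/690 - 3180/(-3573) = (10*(1 + 10 + 10**2))/690 - 3180/(-3573) = (10*(1 + 10 + 100))*(1/690) - 3180*(-1/3573) = (10*111)*(1/690) + 1060/1191 = 1110*(1/690) + 1060/1191 = 37/23 + 1060/1191 = 68447/27393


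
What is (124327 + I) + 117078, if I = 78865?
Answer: 320270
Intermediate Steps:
(124327 + I) + 117078 = (124327 + 78865) + 117078 = 203192 + 117078 = 320270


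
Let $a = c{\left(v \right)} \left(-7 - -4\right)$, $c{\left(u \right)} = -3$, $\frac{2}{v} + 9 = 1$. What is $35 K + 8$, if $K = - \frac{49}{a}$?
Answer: $- \frac{1643}{9} \approx -182.56$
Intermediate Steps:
$v = - \frac{1}{4}$ ($v = \frac{2}{-9 + 1} = \frac{2}{-8} = 2 \left(- \frac{1}{8}\right) = - \frac{1}{4} \approx -0.25$)
$a = 9$ ($a = - 3 \left(-7 - -4\right) = - 3 \left(-7 + 4\right) = \left(-3\right) \left(-3\right) = 9$)
$K = - \frac{49}{9} \approx -5.4444$
$35 K + 8 = 35 \left(- \frac{49}{9}\right) + 8 = - \frac{1715}{9} + 8 = - \frac{1643}{9}$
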